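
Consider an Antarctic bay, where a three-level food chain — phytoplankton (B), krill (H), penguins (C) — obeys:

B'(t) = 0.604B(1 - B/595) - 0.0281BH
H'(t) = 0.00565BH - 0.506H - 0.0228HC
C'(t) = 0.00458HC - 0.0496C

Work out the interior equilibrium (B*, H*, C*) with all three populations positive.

B* ≈ 295, H* ≈ 10.8, C* ≈ 51

From dC/dt = 0: 0.00458H* = 0.0496, so H* = 10.8.
From dB/dt = 0: 0.604(1 - B*/595) = 0.0281·10.8, giving B* = 595·(1 - 0.504) = 295.
From dH/dt = 0: 0.00565·295 - 0.506 = 0.0228C*, so C* = 1.16/0.0228 = 51.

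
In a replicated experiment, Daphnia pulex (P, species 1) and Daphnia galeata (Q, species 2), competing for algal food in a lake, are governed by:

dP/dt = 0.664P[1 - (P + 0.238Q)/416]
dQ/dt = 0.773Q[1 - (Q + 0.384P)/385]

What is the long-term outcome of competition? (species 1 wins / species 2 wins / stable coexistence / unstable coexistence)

stable coexistence

Compare the nullcline intercepts: K1/α12 = 416/0.238 = 1750 > K2 = 385; K2/α21 = 385/0.384 = 1000 > K1 = 416.
Since both inequalities hold, each species can invade when rare, so the interior equilibrium is stable.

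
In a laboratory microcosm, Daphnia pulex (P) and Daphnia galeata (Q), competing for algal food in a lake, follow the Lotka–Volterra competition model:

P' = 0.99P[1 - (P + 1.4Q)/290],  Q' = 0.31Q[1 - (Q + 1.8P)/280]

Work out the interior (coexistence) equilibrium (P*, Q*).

Setting both brackets to zero gives the nullclines P + 1.4Q = 290 and 1.8P + Q = 280.
Substituting Q = 280 - 1.8P into the first: P(1 - 1.4·1.8) = 290 - 1.4·280.
So P* = -102/-1.52 = 67.1, and then Q* = 280 - 1.8·67.1 = 159.

P* ≈ 67.1, Q* ≈ 159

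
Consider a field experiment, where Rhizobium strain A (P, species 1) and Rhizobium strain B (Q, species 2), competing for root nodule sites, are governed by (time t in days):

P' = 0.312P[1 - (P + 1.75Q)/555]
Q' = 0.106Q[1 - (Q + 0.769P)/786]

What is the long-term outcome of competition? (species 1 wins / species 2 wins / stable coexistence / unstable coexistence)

species 2 excludes species 1

Compare the nullcline intercepts: K1/α12 = 555/1.75 = 317 < K2 = 786; K2/α21 = 786/0.769 = 1020 > K1 = 555.
Since the inequalities point opposite ways, species 2 can invade but species 1 cannot.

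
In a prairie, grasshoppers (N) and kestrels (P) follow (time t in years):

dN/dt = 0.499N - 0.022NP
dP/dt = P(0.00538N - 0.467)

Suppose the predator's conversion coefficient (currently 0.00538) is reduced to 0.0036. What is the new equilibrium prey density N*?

N* ≈ 130

At the interior fixed point, setting dP/dt = 0 with P > 0 fixes N* = (predator death rate)/(NP coefficient) — independent of the other coefficients.
With the change, N* = 0.467/0.0036 = 130; it rises from 86.8.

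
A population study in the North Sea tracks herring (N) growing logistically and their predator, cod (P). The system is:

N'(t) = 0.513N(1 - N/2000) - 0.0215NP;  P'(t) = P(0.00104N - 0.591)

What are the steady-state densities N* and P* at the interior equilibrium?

N* ≈ 568, P* ≈ 17.1

From dP/dt = 0 with P > 0: 0.00104N* = 0.591, so N* = 568.
Substitute into dN/dt = 0: 0.513(1 - 568/2000) = 0.0215P*.
The bracket is 0.716, giving P* = 0.367/0.0215 = 17.1.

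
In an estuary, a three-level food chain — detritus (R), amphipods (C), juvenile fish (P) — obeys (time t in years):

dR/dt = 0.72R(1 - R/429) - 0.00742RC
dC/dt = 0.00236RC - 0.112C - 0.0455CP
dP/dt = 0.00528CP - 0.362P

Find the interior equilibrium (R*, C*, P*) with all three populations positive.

R* ≈ 126, C* ≈ 68.6, P* ≈ 4.07

From dP/dt = 0: 0.00528C* = 0.362, so C* = 68.6.
From dR/dt = 0: 0.72(1 - R*/429) = 0.00742·68.6, giving R* = 429·(1 - 0.707) = 126.
From dC/dt = 0: 0.00236·126 - 0.112 = 0.0455P*, so P* = 0.185/0.0455 = 4.07.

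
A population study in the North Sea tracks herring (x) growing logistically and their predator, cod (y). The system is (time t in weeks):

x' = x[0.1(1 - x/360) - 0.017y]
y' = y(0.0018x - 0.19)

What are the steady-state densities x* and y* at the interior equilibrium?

x* ≈ 106, y* ≈ 4.16

From dy/dt = 0 with y > 0: 0.0018x* = 0.19, so x* = 106.
Substitute into dx/dt = 0: 0.1(1 - 106/360) = 0.017y*.
The bracket is 0.707, giving y* = 0.0707/0.017 = 4.16.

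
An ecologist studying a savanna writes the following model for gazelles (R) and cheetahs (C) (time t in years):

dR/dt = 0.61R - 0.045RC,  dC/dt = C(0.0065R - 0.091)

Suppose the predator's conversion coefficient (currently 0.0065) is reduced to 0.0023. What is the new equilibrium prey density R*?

R* ≈ 39.6

At the interior fixed point, setting dC/dt = 0 with C > 0 fixes R* = (predator death rate)/(RC coefficient) — independent of the other coefficients.
With the change, R* = 0.091/0.0023 = 39.6; it rises from 14.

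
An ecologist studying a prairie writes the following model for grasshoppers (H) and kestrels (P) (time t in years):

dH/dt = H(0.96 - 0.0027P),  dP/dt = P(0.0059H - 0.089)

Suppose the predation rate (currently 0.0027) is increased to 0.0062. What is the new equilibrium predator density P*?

P* ≈ 155

At the interior fixed point, setting dH/dt = 0 with H > 0 fixes P* = (prey growth rate)/(HP coefficient) — independent of the other coefficients.
With the change, P* = 0.96/0.0062 = 155; it falls from 356.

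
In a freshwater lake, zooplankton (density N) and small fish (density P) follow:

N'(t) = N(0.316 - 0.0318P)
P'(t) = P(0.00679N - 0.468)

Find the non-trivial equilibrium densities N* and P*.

Set dP/dt = 0 with P > 0: 0.00679N - 0.468 = 0, so N* = 0.468/0.00679 = 68.9.
Set dN/dt = 0 with N > 0: 0.316 - 0.0318P = 0, so P* = 0.316/0.0318 = 9.94.

N* ≈ 68.9, P* ≈ 9.94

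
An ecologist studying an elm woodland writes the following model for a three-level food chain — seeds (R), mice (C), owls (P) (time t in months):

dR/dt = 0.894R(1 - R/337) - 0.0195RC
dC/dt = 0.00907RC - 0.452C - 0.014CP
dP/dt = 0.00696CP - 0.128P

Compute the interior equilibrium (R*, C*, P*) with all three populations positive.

R* ≈ 202, C* ≈ 18.4, P* ≈ 98.5

From dP/dt = 0: 0.00696C* = 0.128, so C* = 18.4.
From dR/dt = 0: 0.894(1 - R*/337) = 0.0195·18.4, giving R* = 337·(1 - 0.401) = 202.
From dC/dt = 0: 0.00907·202 - 0.452 = 0.014P*, so P* = 1.38/0.014 = 98.5.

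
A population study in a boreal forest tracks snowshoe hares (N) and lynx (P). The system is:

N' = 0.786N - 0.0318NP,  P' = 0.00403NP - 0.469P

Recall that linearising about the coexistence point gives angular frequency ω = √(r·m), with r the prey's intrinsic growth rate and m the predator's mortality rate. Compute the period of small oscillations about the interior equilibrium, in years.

T ≈ 10.3 years

Here r = 0.786 and m = 0.469, so r·m = 0.369.
ω = √0.369 = 0.607 per year, hence T = 2π/ω ≈ 10.3 years.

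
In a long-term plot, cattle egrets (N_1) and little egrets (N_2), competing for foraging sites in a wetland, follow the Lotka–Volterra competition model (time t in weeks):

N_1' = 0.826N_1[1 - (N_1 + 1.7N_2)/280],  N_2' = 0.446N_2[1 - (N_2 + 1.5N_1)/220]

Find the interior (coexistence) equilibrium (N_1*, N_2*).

N_1* ≈ 60.6, N_2* ≈ 129

Setting both brackets to zero gives the nullclines N_1 + 1.7N_2 = 280 and 1.5N_1 + N_2 = 220.
Substituting N_2 = 220 - 1.5N_1 into the first: N_1(1 - 1.7·1.5) = 280 - 1.7·220.
So N_1* = -94/-1.55 = 60.6, and then N_2* = 220 - 1.5·60.6 = 129.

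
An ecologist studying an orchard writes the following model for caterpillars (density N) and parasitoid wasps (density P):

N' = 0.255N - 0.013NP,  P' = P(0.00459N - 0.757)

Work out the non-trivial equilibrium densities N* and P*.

N* ≈ 165, P* ≈ 19.6

Set dP/dt = 0 with P > 0: 0.00459N - 0.757 = 0, so N* = 0.757/0.00459 = 165.
Set dN/dt = 0 with N > 0: 0.255 - 0.013P = 0, so P* = 0.255/0.013 = 19.6.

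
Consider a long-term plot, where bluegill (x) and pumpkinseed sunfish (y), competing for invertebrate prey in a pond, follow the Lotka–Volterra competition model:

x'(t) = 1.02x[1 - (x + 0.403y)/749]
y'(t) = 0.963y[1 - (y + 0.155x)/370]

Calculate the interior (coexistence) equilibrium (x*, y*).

x* ≈ 640, y* ≈ 271

Setting both brackets to zero gives the nullclines x + 0.403y = 749 and 0.155x + y = 370.
Substituting y = 370 - 0.155x into the first: x(1 - 0.403·0.155) = 749 - 0.403·370.
So x* = 600/0.938 = 640, and then y* = 370 - 0.155·640 = 271.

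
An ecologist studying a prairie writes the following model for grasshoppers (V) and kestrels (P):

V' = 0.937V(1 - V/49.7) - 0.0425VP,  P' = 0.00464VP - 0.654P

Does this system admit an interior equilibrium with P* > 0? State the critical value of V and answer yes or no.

Threshold V = 141; K < 141, so no, the predator goes extinct.

The predator equation gives dP/dt > 0 only when V > 0.654/0.00464 = 141.
Without the predator, V → K = 49.7. Since 49.7 < 141, the predator cannot invade.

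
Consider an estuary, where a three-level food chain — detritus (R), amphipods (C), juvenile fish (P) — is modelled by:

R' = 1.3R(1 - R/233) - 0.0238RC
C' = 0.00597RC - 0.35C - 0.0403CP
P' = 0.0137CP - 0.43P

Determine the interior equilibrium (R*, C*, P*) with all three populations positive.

R* ≈ 99.1, C* ≈ 31.4, P* ≈ 6

From dP/dt = 0: 0.0137C* = 0.43, so C* = 31.4.
From dR/dt = 0: 1.3(1 - R*/233) = 0.0238·31.4, giving R* = 233·(1 - 0.575) = 99.1.
From dC/dt = 0: 0.00597·99.1 - 0.35 = 0.0403P*, so P* = 0.242/0.0403 = 6.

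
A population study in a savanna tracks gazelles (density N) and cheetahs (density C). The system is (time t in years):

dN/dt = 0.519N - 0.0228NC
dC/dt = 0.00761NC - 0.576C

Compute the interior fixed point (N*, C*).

Set dC/dt = 0 with C > 0: 0.00761N - 0.576 = 0, so N* = 0.576/0.00761 = 75.7.
Set dN/dt = 0 with N > 0: 0.519 - 0.0228C = 0, so C* = 0.519/0.0228 = 22.8.

N* ≈ 75.7, C* ≈ 22.8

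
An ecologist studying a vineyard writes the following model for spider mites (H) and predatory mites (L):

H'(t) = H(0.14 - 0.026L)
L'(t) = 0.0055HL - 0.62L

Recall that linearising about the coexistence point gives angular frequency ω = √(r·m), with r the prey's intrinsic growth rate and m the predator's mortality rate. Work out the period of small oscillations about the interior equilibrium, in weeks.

T ≈ 21.3 weeks

Here r = 0.14 and m = 0.62, so r·m = 0.0868.
ω = √0.0868 = 0.295 per week, hence T = 2π/ω ≈ 21.3 weeks.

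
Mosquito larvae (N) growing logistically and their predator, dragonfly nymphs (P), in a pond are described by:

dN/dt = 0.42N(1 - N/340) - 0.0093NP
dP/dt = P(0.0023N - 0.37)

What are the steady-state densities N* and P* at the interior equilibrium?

From dP/dt = 0 with P > 0: 0.0023N* = 0.37, so N* = 161.
Substitute into dN/dt = 0: 0.42(1 - 161/340) = 0.0093P*.
The bracket is 0.527, giving P* = 0.221/0.0093 = 23.8.

N* ≈ 161, P* ≈ 23.8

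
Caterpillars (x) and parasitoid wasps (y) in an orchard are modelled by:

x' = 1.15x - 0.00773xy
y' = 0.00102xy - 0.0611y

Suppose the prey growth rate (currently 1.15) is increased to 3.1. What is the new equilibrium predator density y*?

At the interior fixed point, setting dx/dt = 0 with x > 0 fixes y* = (prey growth rate)/(xy coefficient) — independent of the other coefficients.
With the change, y* = 3.1/0.00773 = 401; it rises from 149.

y* ≈ 401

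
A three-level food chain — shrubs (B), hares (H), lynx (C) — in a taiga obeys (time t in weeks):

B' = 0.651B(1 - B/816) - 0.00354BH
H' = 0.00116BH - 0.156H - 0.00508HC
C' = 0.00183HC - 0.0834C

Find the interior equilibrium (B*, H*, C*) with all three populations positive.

From dC/dt = 0: 0.00183H* = 0.0834, so H* = 45.6.
From dB/dt = 0: 0.651(1 - B*/816) = 0.00354·45.6, giving B* = 816·(1 - 0.248) = 614.
From dH/dt = 0: 0.00116·614 - 0.156 = 0.00508C*, so C* = 0.556/0.00508 = 109.

B* ≈ 614, H* ≈ 45.6, C* ≈ 109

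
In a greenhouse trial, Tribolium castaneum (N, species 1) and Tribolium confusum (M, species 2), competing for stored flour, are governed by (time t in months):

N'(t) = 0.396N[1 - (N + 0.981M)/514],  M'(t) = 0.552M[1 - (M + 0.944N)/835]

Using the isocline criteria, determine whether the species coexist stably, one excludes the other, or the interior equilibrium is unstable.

Compare the nullcline intercepts: K1/α12 = 514/0.981 = 524 < K2 = 835; K2/α21 = 835/0.944 = 885 > K1 = 514.
Since the inequalities point opposite ways, species 2 can invade but species 1 cannot.

species 2 excludes species 1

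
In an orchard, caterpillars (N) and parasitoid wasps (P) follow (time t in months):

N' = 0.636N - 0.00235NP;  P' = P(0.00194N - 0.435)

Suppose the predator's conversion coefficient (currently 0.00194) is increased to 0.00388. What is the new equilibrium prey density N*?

N* ≈ 112

At the interior fixed point, setting dP/dt = 0 with P > 0 fixes N* = (predator death rate)/(NP coefficient) — independent of the other coefficients.
With the change, N* = 0.435/0.00388 = 112; it falls from 224.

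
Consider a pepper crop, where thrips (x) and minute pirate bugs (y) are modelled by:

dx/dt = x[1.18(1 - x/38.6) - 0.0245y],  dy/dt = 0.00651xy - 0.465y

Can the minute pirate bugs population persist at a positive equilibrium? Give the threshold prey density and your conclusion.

Threshold x = 71.4; K < 71.4, so no, the predator goes extinct.

The predator equation gives dy/dt > 0 only when x > 0.465/0.00651 = 71.4.
Without the predator, x → K = 38.6. Since 38.6 < 71.4, the predator cannot invade.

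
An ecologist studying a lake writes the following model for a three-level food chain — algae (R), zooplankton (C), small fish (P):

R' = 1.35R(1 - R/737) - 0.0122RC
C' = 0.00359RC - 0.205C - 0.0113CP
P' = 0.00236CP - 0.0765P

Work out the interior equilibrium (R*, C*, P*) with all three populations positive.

From dP/dt = 0: 0.00236C* = 0.0765, so C* = 32.4.
From dR/dt = 0: 1.35(1 - R*/737) = 0.0122·32.4, giving R* = 737·(1 - 0.293) = 521.
From dC/dt = 0: 0.00359·521 - 0.205 = 0.0113P*, so P* = 1.67/0.0113 = 147.

R* ≈ 521, C* ≈ 32.4, P* ≈ 147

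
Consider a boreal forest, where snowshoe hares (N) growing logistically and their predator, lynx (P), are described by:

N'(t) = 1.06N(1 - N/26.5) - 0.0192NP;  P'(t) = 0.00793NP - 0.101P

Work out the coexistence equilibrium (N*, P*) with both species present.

N* ≈ 12.7, P* ≈ 28.7

From dP/dt = 0 with P > 0: 0.00793N* = 0.101, so N* = 12.7.
Substitute into dN/dt = 0: 1.06(1 - 12.7/26.5) = 0.0192P*.
The bracket is 0.519, giving P* = 0.551/0.0192 = 28.7.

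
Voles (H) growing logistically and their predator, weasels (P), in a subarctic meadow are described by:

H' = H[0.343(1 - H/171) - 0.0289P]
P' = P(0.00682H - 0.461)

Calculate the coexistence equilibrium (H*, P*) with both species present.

H* ≈ 67.6, P* ≈ 7.18

From dP/dt = 0 with P > 0: 0.00682H* = 0.461, so H* = 67.6.
Substitute into dH/dt = 0: 0.343(1 - 67.6/171) = 0.0289P*.
The bracket is 0.605, giving P* = 0.207/0.0289 = 7.18.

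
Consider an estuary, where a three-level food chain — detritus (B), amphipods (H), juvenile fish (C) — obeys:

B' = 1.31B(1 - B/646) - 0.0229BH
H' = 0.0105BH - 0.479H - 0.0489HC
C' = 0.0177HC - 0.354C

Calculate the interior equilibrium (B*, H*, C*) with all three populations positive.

From dC/dt = 0: 0.0177H* = 0.354, so H* = 20.
From dB/dt = 0: 1.31(1 - B*/646) = 0.0229·20, giving B* = 646·(1 - 0.35) = 420.
From dH/dt = 0: 0.0105·420 - 0.479 = 0.0489C*, so C* = 3.93/0.0489 = 80.4.

B* ≈ 420, H* ≈ 20, C* ≈ 80.4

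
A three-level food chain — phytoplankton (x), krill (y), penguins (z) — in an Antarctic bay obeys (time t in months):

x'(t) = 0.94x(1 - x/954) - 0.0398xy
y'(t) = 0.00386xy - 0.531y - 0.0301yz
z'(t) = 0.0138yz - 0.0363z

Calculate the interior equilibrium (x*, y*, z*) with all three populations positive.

From dz/dt = 0: 0.0138y* = 0.0363, so y* = 2.63.
From dx/dt = 0: 0.94(1 - x*/954) = 0.0398·2.63, giving x* = 954·(1 - 0.111) = 848.
From dy/dt = 0: 0.00386·848 - 0.531 = 0.0301z*, so z* = 2.74/0.0301 = 91.1.

x* ≈ 848, y* ≈ 2.63, z* ≈ 91.1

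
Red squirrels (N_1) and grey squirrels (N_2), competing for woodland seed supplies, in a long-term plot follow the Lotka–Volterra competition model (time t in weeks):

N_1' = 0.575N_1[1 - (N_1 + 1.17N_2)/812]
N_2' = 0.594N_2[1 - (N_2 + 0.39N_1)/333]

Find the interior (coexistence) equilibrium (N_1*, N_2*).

Setting both brackets to zero gives the nullclines N_1 + 1.17N_2 = 812 and 0.39N_1 + N_2 = 333.
Substituting N_2 = 333 - 0.39N_1 into the first: N_1(1 - 1.17·0.39) = 812 - 1.17·333.
So N_1* = 422/0.544 = 777, and then N_2* = 333 - 0.39·777 = 30.

N_1* ≈ 777, N_2* ≈ 30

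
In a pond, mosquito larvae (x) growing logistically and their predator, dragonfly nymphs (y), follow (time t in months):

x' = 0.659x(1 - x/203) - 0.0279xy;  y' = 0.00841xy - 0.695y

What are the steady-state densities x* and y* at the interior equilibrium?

x* ≈ 82.6, y* ≈ 14

From dy/dt = 0 with y > 0: 0.00841x* = 0.695, so x* = 82.6.
Substitute into dx/dt = 0: 0.659(1 - 82.6/203) = 0.0279y*.
The bracket is 0.593, giving y* = 0.391/0.0279 = 14.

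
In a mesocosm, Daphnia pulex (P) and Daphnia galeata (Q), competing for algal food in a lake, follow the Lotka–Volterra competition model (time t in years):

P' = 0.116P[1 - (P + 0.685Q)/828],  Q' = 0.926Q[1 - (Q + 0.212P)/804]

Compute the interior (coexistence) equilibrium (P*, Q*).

P* ≈ 324, Q* ≈ 735

Setting both brackets to zero gives the nullclines P + 0.685Q = 828 and 0.212P + Q = 804.
Substituting Q = 804 - 0.212P into the first: P(1 - 0.685·0.212) = 828 - 0.685·804.
So P* = 277/0.855 = 324, and then Q* = 804 - 0.212·324 = 735.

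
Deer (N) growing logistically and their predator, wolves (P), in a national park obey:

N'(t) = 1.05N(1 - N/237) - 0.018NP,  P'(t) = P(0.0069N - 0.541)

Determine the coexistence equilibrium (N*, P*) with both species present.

N* ≈ 78.4, P* ≈ 39

From dP/dt = 0 with P > 0: 0.0069N* = 0.541, so N* = 78.4.
Substitute into dN/dt = 0: 1.05(1 - 78.4/237) = 0.018P*.
The bracket is 0.669, giving P* = 0.703/0.018 = 39.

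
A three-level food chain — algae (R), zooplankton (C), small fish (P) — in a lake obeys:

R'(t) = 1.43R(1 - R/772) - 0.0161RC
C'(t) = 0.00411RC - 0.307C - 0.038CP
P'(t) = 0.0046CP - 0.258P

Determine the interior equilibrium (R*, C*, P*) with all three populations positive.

From dP/dt = 0: 0.0046C* = 0.258, so C* = 56.1.
From dR/dt = 0: 1.43(1 - R*/772) = 0.0161·56.1, giving R* = 772·(1 - 0.631) = 285.
From dC/dt = 0: 0.00411·285 - 0.307 = 0.038P*, so P* = 0.862/0.038 = 22.7.

R* ≈ 285, C* ≈ 56.1, P* ≈ 22.7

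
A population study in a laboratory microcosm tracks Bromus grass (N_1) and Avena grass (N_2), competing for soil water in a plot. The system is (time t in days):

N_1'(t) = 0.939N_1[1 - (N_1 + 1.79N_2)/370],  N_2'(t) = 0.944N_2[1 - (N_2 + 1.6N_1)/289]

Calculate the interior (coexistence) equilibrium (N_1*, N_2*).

Setting both brackets to zero gives the nullclines N_1 + 1.79N_2 = 370 and 1.6N_1 + N_2 = 289.
Substituting N_2 = 289 - 1.6N_1 into the first: N_1(1 - 1.79·1.6) = 370 - 1.79·289.
So N_1* = -147/-1.86 = 79, and then N_2* = 289 - 1.6·79 = 163.

N_1* ≈ 79, N_2* ≈ 163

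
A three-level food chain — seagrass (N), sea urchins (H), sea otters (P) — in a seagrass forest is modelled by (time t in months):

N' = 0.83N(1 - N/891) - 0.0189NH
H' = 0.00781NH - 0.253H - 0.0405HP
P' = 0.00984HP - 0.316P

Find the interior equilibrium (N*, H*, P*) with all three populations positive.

N* ≈ 239, H* ≈ 32.1, P* ≈ 39.9

From dP/dt = 0: 0.00984H* = 0.316, so H* = 32.1.
From dN/dt = 0: 0.83(1 - N*/891) = 0.0189·32.1, giving N* = 891·(1 - 0.731) = 239.
From dH/dt = 0: 0.00781·239 - 0.253 = 0.0405P*, so P* = 1.62/0.0405 = 39.9.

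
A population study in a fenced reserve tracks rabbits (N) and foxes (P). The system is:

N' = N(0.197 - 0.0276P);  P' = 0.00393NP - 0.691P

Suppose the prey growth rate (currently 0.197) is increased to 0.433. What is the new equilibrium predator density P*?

At the interior fixed point, setting dN/dt = 0 with N > 0 fixes P* = (prey growth rate)/(NP coefficient) — independent of the other coefficients.
With the change, P* = 0.433/0.0276 = 15.7; it rises from 7.14.

P* ≈ 15.7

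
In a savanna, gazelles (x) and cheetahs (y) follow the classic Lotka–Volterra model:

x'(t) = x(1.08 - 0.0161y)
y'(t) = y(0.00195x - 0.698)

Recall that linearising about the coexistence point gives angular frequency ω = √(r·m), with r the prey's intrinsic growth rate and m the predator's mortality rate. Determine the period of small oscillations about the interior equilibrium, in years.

Here r = 1.08 and m = 0.698, so r·m = 0.754.
ω = √0.754 = 0.868 per year, hence T = 2π/ω ≈ 7.24 years.

T ≈ 7.24 years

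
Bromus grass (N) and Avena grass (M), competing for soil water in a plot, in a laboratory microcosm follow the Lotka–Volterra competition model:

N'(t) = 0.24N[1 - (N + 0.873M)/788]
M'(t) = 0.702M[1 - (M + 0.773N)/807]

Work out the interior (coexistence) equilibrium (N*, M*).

Setting both brackets to zero gives the nullclines N + 0.873M = 788 and 0.773N + M = 807.
Substituting M = 807 - 0.773N into the first: N(1 - 0.873·0.773) = 788 - 0.873·807.
So N* = 83.5/0.325 = 257, and then M* = 807 - 0.773·257 = 609.

N* ≈ 257, M* ≈ 609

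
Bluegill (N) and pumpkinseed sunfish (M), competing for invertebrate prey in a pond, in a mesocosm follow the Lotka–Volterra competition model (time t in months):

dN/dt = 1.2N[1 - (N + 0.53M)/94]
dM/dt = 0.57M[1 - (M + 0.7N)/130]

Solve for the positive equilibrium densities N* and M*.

Setting both brackets to zero gives the nullclines N + 0.53M = 94 and 0.7N + M = 130.
Substituting M = 130 - 0.7N into the first: N(1 - 0.53·0.7) = 94 - 0.53·130.
So N* = 25.1/0.629 = 39.9, and then M* = 130 - 0.7·39.9 = 102.

N* ≈ 39.9, M* ≈ 102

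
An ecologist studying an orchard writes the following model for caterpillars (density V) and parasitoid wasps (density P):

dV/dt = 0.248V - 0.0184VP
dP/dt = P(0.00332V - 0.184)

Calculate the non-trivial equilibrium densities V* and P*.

V* ≈ 55.4, P* ≈ 13.5

Set dP/dt = 0 with P > 0: 0.00332V - 0.184 = 0, so V* = 0.184/0.00332 = 55.4.
Set dV/dt = 0 with V > 0: 0.248 - 0.0184P = 0, so P* = 0.248/0.0184 = 13.5.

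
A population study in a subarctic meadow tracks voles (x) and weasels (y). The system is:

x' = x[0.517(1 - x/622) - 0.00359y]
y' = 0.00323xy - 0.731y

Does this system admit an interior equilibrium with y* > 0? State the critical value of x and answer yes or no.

The predator equation gives dy/dt > 0 only when x > 0.731/0.00323 = 226.
Without the predator, x → K = 622. Since 622 > 226, the predator can invade and persist.

Threshold x = 226; K > 226, so yes, the predator persists.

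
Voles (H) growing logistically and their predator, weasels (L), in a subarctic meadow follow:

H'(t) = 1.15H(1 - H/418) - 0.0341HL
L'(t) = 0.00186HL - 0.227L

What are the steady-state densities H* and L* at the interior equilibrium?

H* ≈ 122, L* ≈ 23.9

From dL/dt = 0 with L > 0: 0.00186H* = 0.227, so H* = 122.
Substitute into dH/dt = 0: 1.15(1 - 122/418) = 0.0341L*.
The bracket is 0.708, giving L* = 0.814/0.0341 = 23.9.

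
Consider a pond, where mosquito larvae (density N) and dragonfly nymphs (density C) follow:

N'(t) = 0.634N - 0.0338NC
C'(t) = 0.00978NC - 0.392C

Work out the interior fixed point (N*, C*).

Set dC/dt = 0 with C > 0: 0.00978N - 0.392 = 0, so N* = 0.392/0.00978 = 40.1.
Set dN/dt = 0 with N > 0: 0.634 - 0.0338C = 0, so C* = 0.634/0.0338 = 18.8.

N* ≈ 40.1, C* ≈ 18.8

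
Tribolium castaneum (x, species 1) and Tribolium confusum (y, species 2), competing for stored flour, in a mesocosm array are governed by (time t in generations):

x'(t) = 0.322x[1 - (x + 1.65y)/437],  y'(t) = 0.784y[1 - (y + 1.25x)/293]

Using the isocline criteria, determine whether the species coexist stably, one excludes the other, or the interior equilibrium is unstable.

unstable coexistence (outcome depends on initial conditions)

Compare the nullcline intercepts: K1/α12 = 437/1.65 = 265 < K2 = 293; K2/α21 = 293/1.25 = 234 < K1 = 437.
Since both are reversed, neither can invade when rare; the interior point is a saddle.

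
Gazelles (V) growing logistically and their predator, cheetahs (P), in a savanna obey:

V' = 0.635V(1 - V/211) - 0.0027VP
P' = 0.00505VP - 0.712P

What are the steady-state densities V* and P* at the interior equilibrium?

V* ≈ 141, P* ≈ 78

From dP/dt = 0 with P > 0: 0.00505V* = 0.712, so V* = 141.
Substitute into dV/dt = 0: 0.635(1 - 141/211) = 0.0027P*.
The bracket is 0.332, giving P* = 0.211/0.0027 = 78.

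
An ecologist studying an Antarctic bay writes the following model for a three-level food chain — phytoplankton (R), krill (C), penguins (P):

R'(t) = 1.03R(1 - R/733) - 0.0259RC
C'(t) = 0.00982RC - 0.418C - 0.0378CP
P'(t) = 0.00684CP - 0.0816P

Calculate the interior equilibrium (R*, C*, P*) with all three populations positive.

R* ≈ 513, C* ≈ 11.9, P* ≈ 122

From dP/dt = 0: 0.00684C* = 0.0816, so C* = 11.9.
From dR/dt = 0: 1.03(1 - R*/733) = 0.0259·11.9, giving R* = 733·(1 - 0.3) = 513.
From dC/dt = 0: 0.00982·513 - 0.418 = 0.0378P*, so P* = 4.62/0.0378 = 122.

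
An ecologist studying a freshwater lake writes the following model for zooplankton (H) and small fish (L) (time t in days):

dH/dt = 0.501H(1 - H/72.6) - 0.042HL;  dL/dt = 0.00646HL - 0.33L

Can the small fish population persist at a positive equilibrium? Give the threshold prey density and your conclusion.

Threshold H = 51.1; K > 51.1, so yes, the predator persists.

The predator equation gives dL/dt > 0 only when H > 0.33/0.00646 = 51.1.
Without the predator, H → K = 72.6. Since 72.6 > 51.1, the predator can invade and persist.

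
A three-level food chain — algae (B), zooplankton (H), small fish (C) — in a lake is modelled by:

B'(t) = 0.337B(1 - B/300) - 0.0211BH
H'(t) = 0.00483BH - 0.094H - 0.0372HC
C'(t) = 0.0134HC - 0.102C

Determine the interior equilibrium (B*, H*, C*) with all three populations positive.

B* ≈ 157, H* ≈ 7.61, C* ≈ 17.9

From dC/dt = 0: 0.0134H* = 0.102, so H* = 7.61.
From dB/dt = 0: 0.337(1 - B*/300) = 0.0211·7.61, giving B* = 300·(1 - 0.477) = 157.
From dH/dt = 0: 0.00483·157 - 0.094 = 0.0372C*, so C* = 0.664/0.0372 = 17.9.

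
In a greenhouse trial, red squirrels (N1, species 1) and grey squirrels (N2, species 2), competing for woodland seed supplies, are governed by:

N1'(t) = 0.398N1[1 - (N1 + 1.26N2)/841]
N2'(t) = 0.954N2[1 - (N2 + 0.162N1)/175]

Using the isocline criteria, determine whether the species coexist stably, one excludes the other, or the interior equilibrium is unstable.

stable coexistence

Compare the nullcline intercepts: K1/α12 = 841/1.26 = 667 > K2 = 175; K2/α21 = 175/0.162 = 1080 > K1 = 841.
Since both inequalities hold, each species can invade when rare, so the interior equilibrium is stable.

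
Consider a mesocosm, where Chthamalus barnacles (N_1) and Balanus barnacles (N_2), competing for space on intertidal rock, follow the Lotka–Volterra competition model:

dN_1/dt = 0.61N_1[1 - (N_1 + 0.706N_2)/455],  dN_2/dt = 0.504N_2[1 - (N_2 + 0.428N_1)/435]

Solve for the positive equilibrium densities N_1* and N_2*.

N_1* ≈ 212, N_2* ≈ 344

Setting both brackets to zero gives the nullclines N_1 + 0.706N_2 = 455 and 0.428N_1 + N_2 = 435.
Substituting N_2 = 435 - 0.428N_1 into the first: N_1(1 - 0.706·0.428) = 455 - 0.706·435.
So N_1* = 148/0.698 = 212, and then N_2* = 435 - 0.428·212 = 344.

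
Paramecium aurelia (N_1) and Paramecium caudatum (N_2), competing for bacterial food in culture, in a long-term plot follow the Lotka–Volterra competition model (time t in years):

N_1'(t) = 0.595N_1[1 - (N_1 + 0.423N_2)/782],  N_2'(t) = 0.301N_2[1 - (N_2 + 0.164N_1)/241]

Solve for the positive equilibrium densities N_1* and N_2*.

N_1* ≈ 731, N_2* ≈ 121

Setting both brackets to zero gives the nullclines N_1 + 0.423N_2 = 782 and 0.164N_1 + N_2 = 241.
Substituting N_2 = 241 - 0.164N_1 into the first: N_1(1 - 0.423·0.164) = 782 - 0.423·241.
So N_1* = 680/0.931 = 731, and then N_2* = 241 - 0.164·731 = 121.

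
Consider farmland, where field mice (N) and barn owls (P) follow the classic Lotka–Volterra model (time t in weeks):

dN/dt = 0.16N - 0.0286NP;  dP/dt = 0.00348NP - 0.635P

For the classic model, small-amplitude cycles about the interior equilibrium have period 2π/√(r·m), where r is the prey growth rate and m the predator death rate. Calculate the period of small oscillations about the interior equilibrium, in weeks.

Here r = 0.16 and m = 0.635, so r·m = 0.102.
ω = √0.102 = 0.319 per week, hence T = 2π/ω ≈ 19.7 weeks.

T ≈ 19.7 weeks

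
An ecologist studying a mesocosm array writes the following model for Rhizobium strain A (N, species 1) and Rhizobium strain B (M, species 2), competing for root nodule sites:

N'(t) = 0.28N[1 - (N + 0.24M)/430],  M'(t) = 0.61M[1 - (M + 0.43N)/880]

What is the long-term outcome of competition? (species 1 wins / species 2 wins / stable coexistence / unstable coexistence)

Compare the nullcline intercepts: K1/α12 = 430/0.24 = 1790 > K2 = 880; K2/α21 = 880/0.43 = 2050 > K1 = 430.
Since both inequalities hold, each species can invade when rare, so the interior equilibrium is stable.

stable coexistence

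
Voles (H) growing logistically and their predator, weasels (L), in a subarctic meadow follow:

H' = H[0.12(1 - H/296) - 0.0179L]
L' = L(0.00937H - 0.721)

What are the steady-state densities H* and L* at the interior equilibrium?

H* ≈ 76.9, L* ≈ 4.96

From dL/dt = 0 with L > 0: 0.00937H* = 0.721, so H* = 76.9.
Substitute into dH/dt = 0: 0.12(1 - 76.9/296) = 0.0179L*.
The bracket is 0.74, giving L* = 0.0888/0.0179 = 4.96.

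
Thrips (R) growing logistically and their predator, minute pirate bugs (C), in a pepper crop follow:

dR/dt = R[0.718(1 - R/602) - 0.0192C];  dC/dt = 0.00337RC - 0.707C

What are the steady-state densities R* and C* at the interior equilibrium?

From dC/dt = 0 with C > 0: 0.00337R* = 0.707, so R* = 210.
Substitute into dR/dt = 0: 0.718(1 - 210/602) = 0.0192C*.
The bracket is 0.652, giving C* = 0.468/0.0192 = 24.4.

R* ≈ 210, C* ≈ 24.4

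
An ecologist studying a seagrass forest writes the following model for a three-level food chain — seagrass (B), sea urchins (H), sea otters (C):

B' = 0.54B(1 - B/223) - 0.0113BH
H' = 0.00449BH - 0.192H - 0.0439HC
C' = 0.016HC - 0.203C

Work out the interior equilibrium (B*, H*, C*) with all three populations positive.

From dC/dt = 0: 0.016H* = 0.203, so H* = 12.7.
From dB/dt = 0: 0.54(1 - B*/223) = 0.0113·12.7, giving B* = 223·(1 - 0.265) = 164.
From dH/dt = 0: 0.00449·164 - 0.192 = 0.0439C*, so C* = 0.543/0.0439 = 12.4.

B* ≈ 164, H* ≈ 12.7, C* ≈ 12.4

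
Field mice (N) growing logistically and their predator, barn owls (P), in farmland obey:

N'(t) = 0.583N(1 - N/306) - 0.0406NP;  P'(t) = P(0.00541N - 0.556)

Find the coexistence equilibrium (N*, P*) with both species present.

From dP/dt = 0 with P > 0: 0.00541N* = 0.556, so N* = 103.
Substitute into dN/dt = 0: 0.583(1 - 103/306) = 0.0406P*.
The bracket is 0.664, giving P* = 0.387/0.0406 = 9.54.

N* ≈ 103, P* ≈ 9.54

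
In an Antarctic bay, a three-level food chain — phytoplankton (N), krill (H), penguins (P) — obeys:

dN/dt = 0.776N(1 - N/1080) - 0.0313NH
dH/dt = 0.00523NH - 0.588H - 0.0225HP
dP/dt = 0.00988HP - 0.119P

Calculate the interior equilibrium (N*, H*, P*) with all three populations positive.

N* ≈ 555, H* ≈ 12, P* ≈ 103

From dP/dt = 0: 0.00988H* = 0.119, so H* = 12.
From dN/dt = 0: 0.776(1 - N*/1080) = 0.0313·12, giving N* = 1080·(1 - 0.486) = 555.
From dH/dt = 0: 0.00523·555 - 0.588 = 0.0225P*, so P* = 2.32/0.0225 = 103.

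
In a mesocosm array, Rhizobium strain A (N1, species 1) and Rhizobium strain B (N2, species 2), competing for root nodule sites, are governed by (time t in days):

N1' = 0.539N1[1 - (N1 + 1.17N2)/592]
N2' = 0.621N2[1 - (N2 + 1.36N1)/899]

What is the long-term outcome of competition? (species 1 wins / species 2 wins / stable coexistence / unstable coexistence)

Compare the nullcline intercepts: K1/α12 = 592/1.17 = 506 < K2 = 899; K2/α21 = 899/1.36 = 661 > K1 = 592.
Since the inequalities point opposite ways, species 2 can invade but species 1 cannot.

species 2 excludes species 1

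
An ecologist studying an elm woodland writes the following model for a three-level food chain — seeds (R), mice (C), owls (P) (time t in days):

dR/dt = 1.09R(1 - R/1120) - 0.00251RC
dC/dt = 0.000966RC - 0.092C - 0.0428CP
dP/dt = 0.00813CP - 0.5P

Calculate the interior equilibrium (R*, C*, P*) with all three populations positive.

R* ≈ 961, C* ≈ 61.5, P* ≈ 19.5

From dP/dt = 0: 0.00813C* = 0.5, so C* = 61.5.
From dR/dt = 0: 1.09(1 - R*/1120) = 0.00251·61.5, giving R* = 1120·(1 - 0.142) = 961.
From dC/dt = 0: 0.000966·961 - 0.092 = 0.0428P*, so P* = 0.837/0.0428 = 19.5.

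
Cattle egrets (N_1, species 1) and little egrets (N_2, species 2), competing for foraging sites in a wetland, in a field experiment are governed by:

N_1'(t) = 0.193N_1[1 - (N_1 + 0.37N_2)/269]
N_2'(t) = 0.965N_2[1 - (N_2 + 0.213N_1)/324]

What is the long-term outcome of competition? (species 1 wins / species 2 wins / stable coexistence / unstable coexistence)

Compare the nullcline intercepts: K1/α12 = 269/0.37 = 727 > K2 = 324; K2/α21 = 324/0.213 = 1520 > K1 = 269.
Since both inequalities hold, each species can invade when rare, so the interior equilibrium is stable.

stable coexistence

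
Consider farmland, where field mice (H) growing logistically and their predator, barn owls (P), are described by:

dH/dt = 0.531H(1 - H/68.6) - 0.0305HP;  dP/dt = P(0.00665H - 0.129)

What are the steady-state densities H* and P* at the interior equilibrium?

H* ≈ 19.4, P* ≈ 12.5

From dP/dt = 0 with P > 0: 0.00665H* = 0.129, so H* = 19.4.
Substitute into dH/dt = 0: 0.531(1 - 19.4/68.6) = 0.0305P*.
The bracket is 0.717, giving P* = 0.381/0.0305 = 12.5.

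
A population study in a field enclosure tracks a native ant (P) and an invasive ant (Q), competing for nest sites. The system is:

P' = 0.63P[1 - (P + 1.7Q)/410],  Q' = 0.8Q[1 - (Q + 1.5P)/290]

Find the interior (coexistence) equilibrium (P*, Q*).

Setting both brackets to zero gives the nullclines P + 1.7Q = 410 and 1.5P + Q = 290.
Substituting Q = 290 - 1.5P into the first: P(1 - 1.7·1.5) = 410 - 1.7·290.
So P* = -83/-1.55 = 53.5, and then Q* = 290 - 1.5·53.5 = 210.

P* ≈ 53.5, Q* ≈ 210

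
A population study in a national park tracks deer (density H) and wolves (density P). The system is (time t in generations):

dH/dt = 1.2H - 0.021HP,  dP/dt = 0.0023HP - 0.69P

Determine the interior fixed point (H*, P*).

H* ≈ 300, P* ≈ 57.1

Set dP/dt = 0 with P > 0: 0.0023H - 0.69 = 0, so H* = 0.69/0.0023 = 300.
Set dH/dt = 0 with H > 0: 1.2 - 0.021P = 0, so P* = 1.2/0.021 = 57.1.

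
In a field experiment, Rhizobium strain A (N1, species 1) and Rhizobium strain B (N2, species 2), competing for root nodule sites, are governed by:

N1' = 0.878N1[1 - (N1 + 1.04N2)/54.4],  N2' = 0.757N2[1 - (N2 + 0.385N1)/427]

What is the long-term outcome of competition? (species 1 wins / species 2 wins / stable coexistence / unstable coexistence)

Compare the nullcline intercepts: K1/α12 = 54.4/1.04 = 52.3 < K2 = 427; K2/α21 = 427/0.385 = 1110 > K1 = 54.4.
Since the inequalities point opposite ways, species 2 can invade but species 1 cannot.

species 2 excludes species 1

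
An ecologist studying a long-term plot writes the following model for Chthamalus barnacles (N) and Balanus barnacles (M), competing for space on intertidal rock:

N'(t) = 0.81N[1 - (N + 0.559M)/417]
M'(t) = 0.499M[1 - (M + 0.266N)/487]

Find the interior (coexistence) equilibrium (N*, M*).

Setting both brackets to zero gives the nullclines N + 0.559M = 417 and 0.266N + M = 487.
Substituting M = 487 - 0.266N into the first: N(1 - 0.559·0.266) = 417 - 0.559·487.
So N* = 145/0.851 = 170, and then M* = 487 - 0.266·170 = 442.

N* ≈ 170, M* ≈ 442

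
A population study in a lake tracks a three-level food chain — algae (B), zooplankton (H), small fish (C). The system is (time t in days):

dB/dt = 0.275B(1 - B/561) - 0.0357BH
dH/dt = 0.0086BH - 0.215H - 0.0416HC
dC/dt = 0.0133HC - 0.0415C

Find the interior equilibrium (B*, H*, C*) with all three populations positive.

From dC/dt = 0: 0.0133H* = 0.0415, so H* = 3.12.
From dB/dt = 0: 0.275(1 - B*/561) = 0.0357·3.12, giving B* = 561·(1 - 0.405) = 334.
From dH/dt = 0: 0.0086·334 - 0.215 = 0.0416C*, so C* = 2.66/0.0416 = 63.8.

B* ≈ 334, H* ≈ 3.12, C* ≈ 63.8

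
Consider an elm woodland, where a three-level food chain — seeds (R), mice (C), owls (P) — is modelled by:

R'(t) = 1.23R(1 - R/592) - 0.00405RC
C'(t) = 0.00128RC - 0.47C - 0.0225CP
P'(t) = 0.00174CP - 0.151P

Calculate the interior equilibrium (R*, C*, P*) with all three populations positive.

From dP/dt = 0: 0.00174C* = 0.151, so C* = 86.8.
From dR/dt = 0: 1.23(1 - R*/592) = 0.00405·86.8, giving R* = 592·(1 - 0.286) = 423.
From dC/dt = 0: 0.00128·423 - 0.47 = 0.0225P*, so P* = 0.0712/0.0225 = 3.17.

R* ≈ 423, C* ≈ 86.8, P* ≈ 3.17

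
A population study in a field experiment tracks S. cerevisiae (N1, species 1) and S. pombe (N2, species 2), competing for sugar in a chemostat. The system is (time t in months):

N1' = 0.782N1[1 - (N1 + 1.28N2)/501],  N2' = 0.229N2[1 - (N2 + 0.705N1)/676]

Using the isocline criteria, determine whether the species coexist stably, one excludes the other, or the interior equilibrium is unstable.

species 2 excludes species 1

Compare the nullcline intercepts: K1/α12 = 501/1.28 = 391 < K2 = 676; K2/α21 = 676/0.705 = 959 > K1 = 501.
Since the inequalities point opposite ways, species 2 can invade but species 1 cannot.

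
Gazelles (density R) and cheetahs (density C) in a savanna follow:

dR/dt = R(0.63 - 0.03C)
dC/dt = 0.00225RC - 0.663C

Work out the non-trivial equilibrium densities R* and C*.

R* ≈ 295, C* ≈ 21

Set dC/dt = 0 with C > 0: 0.00225R - 0.663 = 0, so R* = 0.663/0.00225 = 295.
Set dR/dt = 0 with R > 0: 0.63 - 0.03C = 0, so C* = 0.63/0.03 = 21.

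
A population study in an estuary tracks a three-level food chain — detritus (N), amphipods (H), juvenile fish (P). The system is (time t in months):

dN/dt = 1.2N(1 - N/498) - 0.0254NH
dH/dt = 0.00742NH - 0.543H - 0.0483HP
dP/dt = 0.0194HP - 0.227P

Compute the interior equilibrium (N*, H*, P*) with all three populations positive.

From dP/dt = 0: 0.0194H* = 0.227, so H* = 11.7.
From dN/dt = 0: 1.2(1 - N*/498) = 0.0254·11.7, giving N* = 498·(1 - 0.248) = 375.
From dH/dt = 0: 0.00742·375 - 0.543 = 0.0483P*, so P* = 2.24/0.0483 = 46.3.

N* ≈ 375, H* ≈ 11.7, P* ≈ 46.3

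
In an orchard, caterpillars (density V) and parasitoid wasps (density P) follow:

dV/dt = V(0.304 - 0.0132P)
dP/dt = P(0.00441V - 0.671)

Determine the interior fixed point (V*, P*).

Set dP/dt = 0 with P > 0: 0.00441V - 0.671 = 0, so V* = 0.671/0.00441 = 152.
Set dV/dt = 0 with V > 0: 0.304 - 0.0132P = 0, so P* = 0.304/0.0132 = 23.

V* ≈ 152, P* ≈ 23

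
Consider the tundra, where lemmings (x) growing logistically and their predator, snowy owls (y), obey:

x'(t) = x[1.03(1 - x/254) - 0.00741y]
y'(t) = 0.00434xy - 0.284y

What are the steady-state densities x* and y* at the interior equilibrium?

x* ≈ 65.4, y* ≈ 103

From dy/dt = 0 with y > 0: 0.00434x* = 0.284, so x* = 65.4.
Substitute into dx/dt = 0: 1.03(1 - 65.4/254) = 0.00741y*.
The bracket is 0.742, giving y* = 0.765/0.00741 = 103.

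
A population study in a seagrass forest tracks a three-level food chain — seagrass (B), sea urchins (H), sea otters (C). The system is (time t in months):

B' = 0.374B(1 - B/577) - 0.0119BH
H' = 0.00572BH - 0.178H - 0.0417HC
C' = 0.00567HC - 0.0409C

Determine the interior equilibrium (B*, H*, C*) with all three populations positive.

B* ≈ 445, H* ≈ 7.21, C* ≈ 56.7

From dC/dt = 0: 0.00567H* = 0.0409, so H* = 7.21.
From dB/dt = 0: 0.374(1 - B*/577) = 0.0119·7.21, giving B* = 577·(1 - 0.23) = 445.
From dH/dt = 0: 0.00572·445 - 0.178 = 0.0417C*, so C* = 2.36/0.0417 = 56.7.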